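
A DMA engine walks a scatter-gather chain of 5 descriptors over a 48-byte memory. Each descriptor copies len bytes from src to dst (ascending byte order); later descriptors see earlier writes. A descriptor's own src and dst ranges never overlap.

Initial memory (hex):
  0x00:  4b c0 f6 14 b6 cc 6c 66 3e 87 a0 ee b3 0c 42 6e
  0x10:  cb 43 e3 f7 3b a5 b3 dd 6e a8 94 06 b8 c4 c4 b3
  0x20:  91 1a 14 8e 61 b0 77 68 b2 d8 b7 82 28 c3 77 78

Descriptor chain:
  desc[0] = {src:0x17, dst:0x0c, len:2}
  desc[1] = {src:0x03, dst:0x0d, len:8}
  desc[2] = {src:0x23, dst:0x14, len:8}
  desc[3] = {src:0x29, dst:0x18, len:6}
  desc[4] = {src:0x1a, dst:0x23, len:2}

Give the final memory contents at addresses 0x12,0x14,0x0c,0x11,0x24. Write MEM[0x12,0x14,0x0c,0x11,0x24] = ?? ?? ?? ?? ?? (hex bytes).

MEM[0x12,0x14,0x0c,0x11,0x24] = 3e 8e dd 66 28

#0 dst[0x0c+2] := {0xdd,0x6e}
#1 dst[0x0d+8] := {0x14,0xb6,0xcc,0x6c,0x66,0x3e,0x87,0xa0}
#2 dst[0x14+8] := {0x8e,0x61,0xb0,0x77,0x68,0xb2,0xd8,0xb7}
#3 dst[0x18+6] := {0xd8,0xb7,0x82,0x28,0xc3,0x77}
#4 dst[0x23+2] := {0x82,0x28}
query mem[0x12]=0x3e, mem[0x14]=0x8e, mem[0x0c]=0xdd, mem[0x11]=0x66, mem[0x24]=0x28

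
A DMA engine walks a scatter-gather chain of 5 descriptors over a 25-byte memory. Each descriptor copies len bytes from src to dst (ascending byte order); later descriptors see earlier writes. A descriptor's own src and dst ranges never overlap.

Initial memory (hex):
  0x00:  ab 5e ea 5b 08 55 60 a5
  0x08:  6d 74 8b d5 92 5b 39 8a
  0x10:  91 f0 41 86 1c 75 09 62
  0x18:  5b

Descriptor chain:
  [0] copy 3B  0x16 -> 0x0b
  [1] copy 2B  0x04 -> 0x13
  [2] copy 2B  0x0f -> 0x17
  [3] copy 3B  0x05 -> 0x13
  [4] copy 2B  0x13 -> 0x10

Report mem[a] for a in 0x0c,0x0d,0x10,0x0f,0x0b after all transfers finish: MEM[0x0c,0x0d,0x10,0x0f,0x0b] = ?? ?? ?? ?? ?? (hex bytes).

#0 dst[0x0b+3] := {0x09,0x62,0x5b}
#1 dst[0x13+2] := {0x08,0x55}
#2 dst[0x17+2] := {0x8a,0x91}
#3 dst[0x13+3] := {0x55,0x60,0xa5}
#4 dst[0x10+2] := {0x55,0x60}
query mem[0x0c]=0x62, mem[0x0d]=0x5b, mem[0x10]=0x55, mem[0x0f]=0x8a, mem[0x0b]=0x09

MEM[0x0c,0x0d,0x10,0x0f,0x0b] = 62 5b 55 8a 09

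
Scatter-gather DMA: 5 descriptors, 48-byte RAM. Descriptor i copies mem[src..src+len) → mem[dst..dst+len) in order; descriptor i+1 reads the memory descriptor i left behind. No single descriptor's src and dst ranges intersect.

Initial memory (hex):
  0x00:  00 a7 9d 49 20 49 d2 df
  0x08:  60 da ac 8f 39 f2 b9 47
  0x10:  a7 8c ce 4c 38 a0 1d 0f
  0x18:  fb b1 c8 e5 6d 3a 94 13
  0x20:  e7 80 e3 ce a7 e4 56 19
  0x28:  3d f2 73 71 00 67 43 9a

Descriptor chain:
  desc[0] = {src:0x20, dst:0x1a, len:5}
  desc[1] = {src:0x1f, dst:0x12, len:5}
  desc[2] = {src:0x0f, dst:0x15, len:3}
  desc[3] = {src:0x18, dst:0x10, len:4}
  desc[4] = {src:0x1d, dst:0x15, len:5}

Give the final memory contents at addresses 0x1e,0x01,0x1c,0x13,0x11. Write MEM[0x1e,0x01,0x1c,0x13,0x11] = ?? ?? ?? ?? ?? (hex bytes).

MEM[0x1e,0x01,0x1c,0x13,0x11] = a7 a7 e3 80 b1

D0: mem[0x1a..0x1e] <- [e7 80 e3 ce a7]
D1: mem[0x12..0x16] <- [13 e7 80 e3 ce]
D2: mem[0x15..0x17] <- [47 a7 8c]
D3: mem[0x10..0x13] <- [fb b1 e7 80]
D4: mem[0x15..0x19] <- [ce a7 13 e7 80]
query mem[0x1e]=0xa7, mem[0x01]=0xa7, mem[0x1c]=0xe3, mem[0x13]=0x80, mem[0x11]=0xb1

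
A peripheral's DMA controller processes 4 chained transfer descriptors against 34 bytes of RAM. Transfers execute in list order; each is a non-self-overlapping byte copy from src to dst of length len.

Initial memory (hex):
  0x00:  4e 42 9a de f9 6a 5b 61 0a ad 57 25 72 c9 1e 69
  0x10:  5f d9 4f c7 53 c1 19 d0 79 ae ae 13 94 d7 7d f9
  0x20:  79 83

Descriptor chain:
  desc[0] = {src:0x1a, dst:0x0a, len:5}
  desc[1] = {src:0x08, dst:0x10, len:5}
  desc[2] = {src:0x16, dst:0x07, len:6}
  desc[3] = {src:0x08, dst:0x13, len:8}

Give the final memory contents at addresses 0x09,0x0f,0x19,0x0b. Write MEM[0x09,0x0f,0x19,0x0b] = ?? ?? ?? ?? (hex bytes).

#0 dst[0x0a+5] := {0xae,0x13,0x94,0xd7,0x7d}
#1 dst[0x10+5] := {0x0a,0xad,0xae,0x13,0x94}
#2 dst[0x07+6] := {0x19,0xd0,0x79,0xae,0xae,0x13}
#3 dst[0x13+8] := {0xd0,0x79,0xae,0xae,0x13,0xd7,0x7d,0x69}
query mem[0x09]=0x79, mem[0x0f]=0x69, mem[0x19]=0x7d, mem[0x0b]=0xae

MEM[0x09,0x0f,0x19,0x0b] = 79 69 7d ae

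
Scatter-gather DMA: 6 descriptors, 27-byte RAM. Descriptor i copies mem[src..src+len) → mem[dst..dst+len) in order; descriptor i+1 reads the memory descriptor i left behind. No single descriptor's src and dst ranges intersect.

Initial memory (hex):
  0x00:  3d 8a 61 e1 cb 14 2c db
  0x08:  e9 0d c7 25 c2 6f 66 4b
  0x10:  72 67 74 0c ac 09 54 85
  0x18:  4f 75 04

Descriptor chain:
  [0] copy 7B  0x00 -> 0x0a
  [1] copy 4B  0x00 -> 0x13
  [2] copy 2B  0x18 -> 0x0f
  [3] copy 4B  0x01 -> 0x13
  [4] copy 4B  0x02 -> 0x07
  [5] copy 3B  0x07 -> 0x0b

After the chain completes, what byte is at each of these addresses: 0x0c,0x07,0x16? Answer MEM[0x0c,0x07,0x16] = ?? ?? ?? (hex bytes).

  after D0: wrote 7B at 0x0a = 3d8a61e1cb142c
  after D1: wrote 4B at 0x13 = 3d8a61e1
  after D2: wrote 2B at 0x0f = 4f75
  after D3: wrote 4B at 0x13 = 8a61e1cb
  after D4: wrote 4B at 0x07 = 61e1cb14
  after D5: wrote 3B at 0x0b = 61e1cb
query mem[0x0c]=0xe1, mem[0x07]=0x61, mem[0x16]=0xcb

MEM[0x0c,0x07,0x16] = e1 61 cb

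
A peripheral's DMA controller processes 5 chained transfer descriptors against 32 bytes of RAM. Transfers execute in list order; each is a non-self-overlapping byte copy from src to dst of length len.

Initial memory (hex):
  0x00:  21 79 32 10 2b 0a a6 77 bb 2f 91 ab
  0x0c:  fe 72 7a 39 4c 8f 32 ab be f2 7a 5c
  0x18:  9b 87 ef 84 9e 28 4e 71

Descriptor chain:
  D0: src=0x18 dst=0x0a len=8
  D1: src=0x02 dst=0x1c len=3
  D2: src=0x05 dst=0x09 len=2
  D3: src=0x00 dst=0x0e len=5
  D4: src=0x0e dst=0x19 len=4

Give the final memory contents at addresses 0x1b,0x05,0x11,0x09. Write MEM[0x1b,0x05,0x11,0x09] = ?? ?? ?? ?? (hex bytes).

#0 dst[0x0a+8] := {0x9b,0x87,0xef,0x84,0x9e,0x28,0x4e,0x71}
#1 dst[0x1c+3] := {0x32,0x10,0x2b}
#2 dst[0x09+2] := {0x0a,0xa6}
#3 dst[0x0e+5] := {0x21,0x79,0x32,0x10,0x2b}
#4 dst[0x19+4] := {0x21,0x79,0x32,0x10}
query mem[0x1b]=0x32, mem[0x05]=0x0a, mem[0x11]=0x10, mem[0x09]=0x0a

MEM[0x1b,0x05,0x11,0x09] = 32 0a 10 0a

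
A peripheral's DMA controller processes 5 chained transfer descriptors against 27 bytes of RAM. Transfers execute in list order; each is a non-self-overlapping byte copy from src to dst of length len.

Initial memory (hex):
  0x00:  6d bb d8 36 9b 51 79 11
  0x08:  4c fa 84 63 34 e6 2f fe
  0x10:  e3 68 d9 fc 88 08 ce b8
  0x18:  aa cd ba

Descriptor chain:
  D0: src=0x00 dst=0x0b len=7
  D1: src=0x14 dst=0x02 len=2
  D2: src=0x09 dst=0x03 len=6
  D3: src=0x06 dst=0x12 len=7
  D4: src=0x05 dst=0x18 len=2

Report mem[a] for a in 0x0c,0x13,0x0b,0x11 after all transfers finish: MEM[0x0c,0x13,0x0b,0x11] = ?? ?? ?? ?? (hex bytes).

#0 dst[0x0b+7] := {0x6d,0xbb,0xd8,0x36,0x9b,0x51,0x79}
#1 dst[0x02+2] := {0x88,0x08}
#2 dst[0x03+6] := {0xfa,0x84,0x6d,0xbb,0xd8,0x36}
#3 dst[0x12+7] := {0xbb,0xd8,0x36,0xfa,0x84,0x6d,0xbb}
#4 dst[0x18+2] := {0x6d,0xbb}
query mem[0x0c]=0xbb, mem[0x13]=0xd8, mem[0x0b]=0x6d, mem[0x11]=0x79

MEM[0x0c,0x13,0x0b,0x11] = bb d8 6d 79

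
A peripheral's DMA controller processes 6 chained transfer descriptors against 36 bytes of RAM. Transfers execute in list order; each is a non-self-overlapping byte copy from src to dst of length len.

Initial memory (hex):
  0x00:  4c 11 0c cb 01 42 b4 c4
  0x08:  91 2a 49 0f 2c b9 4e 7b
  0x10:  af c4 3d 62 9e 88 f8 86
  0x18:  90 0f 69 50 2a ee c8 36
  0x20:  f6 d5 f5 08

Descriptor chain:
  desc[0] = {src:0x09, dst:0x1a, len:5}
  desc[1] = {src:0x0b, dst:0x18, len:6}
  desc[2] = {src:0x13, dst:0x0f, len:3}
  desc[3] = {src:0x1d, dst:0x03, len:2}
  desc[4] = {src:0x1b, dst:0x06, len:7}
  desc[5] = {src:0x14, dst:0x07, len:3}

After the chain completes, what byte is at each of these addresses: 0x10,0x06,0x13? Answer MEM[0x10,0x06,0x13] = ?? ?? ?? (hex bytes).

D0: mem[0x1a..0x1e] <- [2a 49 0f 2c b9]
D1: mem[0x18..0x1d] <- [0f 2c b9 4e 7b af]
D2: mem[0x0f..0x11] <- [62 9e 88]
D3: mem[0x03..0x04] <- [af b9]
D4: mem[0x06..0x0c] <- [4e 7b af b9 36 f6 d5]
D5: mem[0x07..0x09] <- [9e 88 f8]
query mem[0x10]=0x9e, mem[0x06]=0x4e, mem[0x13]=0x62

MEM[0x10,0x06,0x13] = 9e 4e 62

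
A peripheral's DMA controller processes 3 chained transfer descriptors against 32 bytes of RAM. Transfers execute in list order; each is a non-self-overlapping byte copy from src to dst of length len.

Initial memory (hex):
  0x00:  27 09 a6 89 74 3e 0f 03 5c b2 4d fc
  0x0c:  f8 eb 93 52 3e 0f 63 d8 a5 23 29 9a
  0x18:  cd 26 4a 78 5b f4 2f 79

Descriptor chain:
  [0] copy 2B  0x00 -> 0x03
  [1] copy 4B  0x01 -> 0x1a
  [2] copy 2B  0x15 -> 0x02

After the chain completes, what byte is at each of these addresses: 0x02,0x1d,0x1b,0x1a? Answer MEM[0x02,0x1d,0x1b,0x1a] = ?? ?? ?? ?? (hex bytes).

#0 dst[0x03+2] := {0x27,0x09}
#1 dst[0x1a+4] := {0x09,0xa6,0x27,0x09}
#2 dst[0x02+2] := {0x23,0x29}
query mem[0x02]=0x23, mem[0x1d]=0x09, mem[0x1b]=0xa6, mem[0x1a]=0x09

MEM[0x02,0x1d,0x1b,0x1a] = 23 09 a6 09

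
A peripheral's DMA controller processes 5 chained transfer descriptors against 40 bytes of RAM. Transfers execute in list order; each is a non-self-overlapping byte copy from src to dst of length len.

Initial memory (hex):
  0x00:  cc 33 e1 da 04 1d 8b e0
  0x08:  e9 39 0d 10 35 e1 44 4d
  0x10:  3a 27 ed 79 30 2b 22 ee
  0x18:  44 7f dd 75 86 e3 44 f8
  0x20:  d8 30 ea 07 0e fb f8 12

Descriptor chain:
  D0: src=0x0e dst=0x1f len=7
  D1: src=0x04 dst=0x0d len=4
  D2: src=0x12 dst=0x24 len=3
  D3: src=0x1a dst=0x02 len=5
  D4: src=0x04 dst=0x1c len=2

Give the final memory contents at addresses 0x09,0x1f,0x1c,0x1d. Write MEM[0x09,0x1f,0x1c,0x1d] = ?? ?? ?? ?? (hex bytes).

#0 dst[0x1f+7] := {0x44,0x4d,0x3a,0x27,0xed,0x79,0x30}
#1 dst[0x0d+4] := {0x04,0x1d,0x8b,0xe0}
#2 dst[0x24+3] := {0xed,0x79,0x30}
#3 dst[0x02+5] := {0xdd,0x75,0x86,0xe3,0x44}
#4 dst[0x1c+2] := {0x86,0xe3}
query mem[0x09]=0x39, mem[0x1f]=0x44, mem[0x1c]=0x86, mem[0x1d]=0xe3

MEM[0x09,0x1f,0x1c,0x1d] = 39 44 86 e3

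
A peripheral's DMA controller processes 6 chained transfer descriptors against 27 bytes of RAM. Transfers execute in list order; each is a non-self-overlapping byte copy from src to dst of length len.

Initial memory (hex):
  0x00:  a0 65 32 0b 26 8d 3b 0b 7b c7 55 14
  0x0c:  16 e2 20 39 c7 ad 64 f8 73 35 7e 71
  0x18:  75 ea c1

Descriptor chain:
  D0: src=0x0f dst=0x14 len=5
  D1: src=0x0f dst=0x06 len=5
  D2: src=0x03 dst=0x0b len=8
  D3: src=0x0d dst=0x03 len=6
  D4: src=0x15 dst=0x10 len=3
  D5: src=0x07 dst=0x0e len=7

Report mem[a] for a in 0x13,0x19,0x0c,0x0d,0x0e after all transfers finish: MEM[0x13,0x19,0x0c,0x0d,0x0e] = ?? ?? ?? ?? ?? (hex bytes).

#0 dst[0x14+5] := {0x39,0xc7,0xad,0x64,0xf8}
#1 dst[0x06+5] := {0x39,0xc7,0xad,0x64,0xf8}
#2 dst[0x0b+8] := {0x0b,0x26,0x8d,0x39,0xc7,0xad,0x64,0xf8}
#3 dst[0x03+6] := {0x8d,0x39,0xc7,0xad,0x64,0xf8}
#4 dst[0x10+3] := {0xc7,0xad,0x64}
#5 dst[0x0e+7] := {0x64,0xf8,0x64,0xf8,0x0b,0x26,0x8d}
query mem[0x13]=0x26, mem[0x19]=0xea, mem[0x0c]=0x26, mem[0x0d]=0x8d, mem[0x0e]=0x64

MEM[0x13,0x19,0x0c,0x0d,0x0e] = 26 ea 26 8d 64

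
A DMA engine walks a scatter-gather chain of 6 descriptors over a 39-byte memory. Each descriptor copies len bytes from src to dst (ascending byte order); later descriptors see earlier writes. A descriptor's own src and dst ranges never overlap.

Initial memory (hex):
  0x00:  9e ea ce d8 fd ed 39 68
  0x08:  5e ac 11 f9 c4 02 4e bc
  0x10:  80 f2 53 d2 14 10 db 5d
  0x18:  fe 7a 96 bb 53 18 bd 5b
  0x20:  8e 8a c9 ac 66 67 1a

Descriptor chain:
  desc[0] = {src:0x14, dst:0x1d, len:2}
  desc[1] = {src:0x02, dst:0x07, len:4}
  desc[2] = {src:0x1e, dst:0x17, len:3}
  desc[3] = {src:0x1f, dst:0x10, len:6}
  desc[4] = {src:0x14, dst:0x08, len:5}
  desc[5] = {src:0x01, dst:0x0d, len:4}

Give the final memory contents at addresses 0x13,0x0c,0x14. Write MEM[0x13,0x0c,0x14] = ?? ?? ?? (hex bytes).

MEM[0x13,0x0c,0x14] = c9 5b ac

[0] 0x14->0x1d len=2 : 14 10
[1] 0x02->0x07 len=4 : ce d8 fd ed
[2] 0x1e->0x17 len=3 : 10 5b 8e
[3] 0x1f->0x10 len=6 : 5b 8e 8a c9 ac 66
[4] 0x14->0x08 len=5 : ac 66 db 10 5b
[5] 0x01->0x0d len=4 : ea ce d8 fd
query mem[0x13]=0xc9, mem[0x0c]=0x5b, mem[0x14]=0xac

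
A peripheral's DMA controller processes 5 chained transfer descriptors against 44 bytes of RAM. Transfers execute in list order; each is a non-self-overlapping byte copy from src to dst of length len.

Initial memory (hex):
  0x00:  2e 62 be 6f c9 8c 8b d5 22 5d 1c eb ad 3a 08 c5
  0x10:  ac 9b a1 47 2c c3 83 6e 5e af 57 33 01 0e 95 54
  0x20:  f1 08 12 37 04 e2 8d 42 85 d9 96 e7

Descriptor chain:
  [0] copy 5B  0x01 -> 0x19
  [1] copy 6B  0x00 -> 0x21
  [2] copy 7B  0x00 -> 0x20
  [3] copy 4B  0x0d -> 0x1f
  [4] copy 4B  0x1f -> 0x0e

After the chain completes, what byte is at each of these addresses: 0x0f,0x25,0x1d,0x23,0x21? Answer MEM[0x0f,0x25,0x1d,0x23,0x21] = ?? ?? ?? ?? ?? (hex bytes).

[0] 0x01->0x19 len=5 : 62 be 6f c9 8c
[1] 0x00->0x21 len=6 : 2e 62 be 6f c9 8c
[2] 0x00->0x20 len=7 : 2e 62 be 6f c9 8c 8b
[3] 0x0d->0x1f len=4 : 3a 08 c5 ac
[4] 0x1f->0x0e len=4 : 3a 08 c5 ac
query mem[0x0f]=0x08, mem[0x25]=0x8c, mem[0x1d]=0x8c, mem[0x23]=0x6f, mem[0x21]=0xc5

MEM[0x0f,0x25,0x1d,0x23,0x21] = 08 8c 8c 6f c5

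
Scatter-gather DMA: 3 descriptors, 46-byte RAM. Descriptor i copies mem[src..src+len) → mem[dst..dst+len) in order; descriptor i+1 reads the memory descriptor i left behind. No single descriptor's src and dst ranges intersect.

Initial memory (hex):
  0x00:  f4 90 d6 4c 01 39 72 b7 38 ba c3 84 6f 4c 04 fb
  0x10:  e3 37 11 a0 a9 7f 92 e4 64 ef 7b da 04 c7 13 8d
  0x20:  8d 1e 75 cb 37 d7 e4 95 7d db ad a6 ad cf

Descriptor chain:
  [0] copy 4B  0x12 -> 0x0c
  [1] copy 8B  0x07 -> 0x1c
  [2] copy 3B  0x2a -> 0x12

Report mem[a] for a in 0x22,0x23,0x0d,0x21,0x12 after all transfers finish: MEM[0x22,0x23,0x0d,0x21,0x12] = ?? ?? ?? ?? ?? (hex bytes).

[0] 0x12->0x0c len=4 : 11 a0 a9 7f
[1] 0x07->0x1c len=8 : b7 38 ba c3 84 11 a0 a9
[2] 0x2a->0x12 len=3 : ad a6 ad
query mem[0x22]=0xa0, mem[0x23]=0xa9, mem[0x0d]=0xa0, mem[0x21]=0x11, mem[0x12]=0xad

MEM[0x22,0x23,0x0d,0x21,0x12] = a0 a9 a0 11 ad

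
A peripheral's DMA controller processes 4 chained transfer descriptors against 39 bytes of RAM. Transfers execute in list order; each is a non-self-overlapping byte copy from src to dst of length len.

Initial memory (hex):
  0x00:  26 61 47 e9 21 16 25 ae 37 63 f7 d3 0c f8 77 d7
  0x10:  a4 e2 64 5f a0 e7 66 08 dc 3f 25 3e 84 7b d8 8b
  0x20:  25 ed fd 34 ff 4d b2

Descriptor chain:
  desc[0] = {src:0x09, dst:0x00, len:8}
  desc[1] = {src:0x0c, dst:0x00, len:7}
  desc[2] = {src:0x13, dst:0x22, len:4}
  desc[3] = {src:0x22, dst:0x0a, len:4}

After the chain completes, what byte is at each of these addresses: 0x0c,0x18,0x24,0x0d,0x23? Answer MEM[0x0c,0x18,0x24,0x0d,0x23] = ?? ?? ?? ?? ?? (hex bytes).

MEM[0x0c,0x18,0x24,0x0d,0x23] = e7 dc e7 66 a0

[0] 0x09->0x00 len=8 : 63 f7 d3 0c f8 77 d7 a4
[1] 0x0c->0x00 len=7 : 0c f8 77 d7 a4 e2 64
[2] 0x13->0x22 len=4 : 5f a0 e7 66
[3] 0x22->0x0a len=4 : 5f a0 e7 66
query mem[0x0c]=0xe7, mem[0x18]=0xdc, mem[0x24]=0xe7, mem[0x0d]=0x66, mem[0x23]=0xa0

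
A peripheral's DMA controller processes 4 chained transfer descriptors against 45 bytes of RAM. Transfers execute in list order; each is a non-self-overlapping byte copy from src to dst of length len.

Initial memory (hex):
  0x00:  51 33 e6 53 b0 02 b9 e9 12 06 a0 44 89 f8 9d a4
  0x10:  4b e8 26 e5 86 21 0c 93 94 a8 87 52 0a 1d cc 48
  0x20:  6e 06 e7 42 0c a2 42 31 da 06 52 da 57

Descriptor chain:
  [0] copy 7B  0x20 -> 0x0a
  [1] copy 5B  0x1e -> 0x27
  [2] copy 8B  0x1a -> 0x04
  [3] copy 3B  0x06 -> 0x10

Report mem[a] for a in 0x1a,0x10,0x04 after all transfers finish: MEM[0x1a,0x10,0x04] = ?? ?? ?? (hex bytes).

MEM[0x1a,0x10,0x04] = 87 0a 87

#0 dst[0x0a+7] := {0x6e,0x06,0xe7,0x42,0x0c,0xa2,0x42}
#1 dst[0x27+5] := {0xcc,0x48,0x6e,0x06,0xe7}
#2 dst[0x04+8] := {0x87,0x52,0x0a,0x1d,0xcc,0x48,0x6e,0x06}
#3 dst[0x10+3] := {0x0a,0x1d,0xcc}
query mem[0x1a]=0x87, mem[0x10]=0x0a, mem[0x04]=0x87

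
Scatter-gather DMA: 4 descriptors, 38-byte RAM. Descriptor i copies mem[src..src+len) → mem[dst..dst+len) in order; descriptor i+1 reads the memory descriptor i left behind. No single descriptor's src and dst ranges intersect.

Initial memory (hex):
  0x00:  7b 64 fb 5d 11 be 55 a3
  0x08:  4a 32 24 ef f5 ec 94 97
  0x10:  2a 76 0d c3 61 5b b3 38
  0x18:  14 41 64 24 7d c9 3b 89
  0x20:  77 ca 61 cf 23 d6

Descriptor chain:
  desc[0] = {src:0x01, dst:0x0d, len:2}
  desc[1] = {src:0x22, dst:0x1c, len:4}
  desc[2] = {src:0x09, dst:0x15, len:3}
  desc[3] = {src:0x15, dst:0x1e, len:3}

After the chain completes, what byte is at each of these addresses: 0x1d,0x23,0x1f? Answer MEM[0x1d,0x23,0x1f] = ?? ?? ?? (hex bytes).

[0] 0x01->0x0d len=2 : 64 fb
[1] 0x22->0x1c len=4 : 61 cf 23 d6
[2] 0x09->0x15 len=3 : 32 24 ef
[3] 0x15->0x1e len=3 : 32 24 ef
query mem[0x1d]=0xcf, mem[0x23]=0xcf, mem[0x1f]=0x24

MEM[0x1d,0x23,0x1f] = cf cf 24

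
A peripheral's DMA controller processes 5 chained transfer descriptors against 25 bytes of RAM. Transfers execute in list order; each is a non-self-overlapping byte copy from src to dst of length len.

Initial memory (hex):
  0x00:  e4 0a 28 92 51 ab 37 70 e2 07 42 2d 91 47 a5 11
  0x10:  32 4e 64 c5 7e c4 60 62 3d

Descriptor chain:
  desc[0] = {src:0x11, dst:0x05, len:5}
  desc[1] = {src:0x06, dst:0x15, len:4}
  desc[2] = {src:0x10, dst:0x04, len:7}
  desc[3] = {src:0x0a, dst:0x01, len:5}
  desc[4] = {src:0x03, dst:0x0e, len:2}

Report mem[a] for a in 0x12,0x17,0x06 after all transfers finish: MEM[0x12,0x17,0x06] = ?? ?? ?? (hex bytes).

  after D0: wrote 5B at 0x05 = 4e64c57ec4
  after D1: wrote 4B at 0x15 = 64c57ec4
  after D2: wrote 7B at 0x04 = 324e64c57e64c5
  after D3: wrote 5B at 0x01 = c52d9147a5
  after D4: wrote 2B at 0x0e = 9147
query mem[0x12]=0x64, mem[0x17]=0x7e, mem[0x06]=0x64

MEM[0x12,0x17,0x06] = 64 7e 64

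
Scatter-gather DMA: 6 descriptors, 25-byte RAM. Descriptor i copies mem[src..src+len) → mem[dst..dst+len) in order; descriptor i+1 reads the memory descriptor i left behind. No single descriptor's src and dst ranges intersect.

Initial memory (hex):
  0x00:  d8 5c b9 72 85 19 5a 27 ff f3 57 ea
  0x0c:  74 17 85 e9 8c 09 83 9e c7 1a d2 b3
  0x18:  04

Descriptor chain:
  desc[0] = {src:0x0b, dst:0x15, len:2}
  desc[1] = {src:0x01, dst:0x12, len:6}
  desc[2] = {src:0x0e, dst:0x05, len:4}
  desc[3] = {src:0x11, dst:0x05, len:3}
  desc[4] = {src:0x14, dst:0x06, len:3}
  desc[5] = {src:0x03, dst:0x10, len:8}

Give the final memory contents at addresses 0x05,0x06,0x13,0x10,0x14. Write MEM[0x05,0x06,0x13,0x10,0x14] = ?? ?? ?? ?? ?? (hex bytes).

MEM[0x05,0x06,0x13,0x10,0x14] = 09 72 72 72 85

[0] 0x0b->0x15 len=2 : ea 74
[1] 0x01->0x12 len=6 : 5c b9 72 85 19 5a
[2] 0x0e->0x05 len=4 : 85 e9 8c 09
[3] 0x11->0x05 len=3 : 09 5c b9
[4] 0x14->0x06 len=3 : 72 85 19
[5] 0x03->0x10 len=8 : 72 85 09 72 85 19 f3 57
query mem[0x05]=0x09, mem[0x06]=0x72, mem[0x13]=0x72, mem[0x10]=0x72, mem[0x14]=0x85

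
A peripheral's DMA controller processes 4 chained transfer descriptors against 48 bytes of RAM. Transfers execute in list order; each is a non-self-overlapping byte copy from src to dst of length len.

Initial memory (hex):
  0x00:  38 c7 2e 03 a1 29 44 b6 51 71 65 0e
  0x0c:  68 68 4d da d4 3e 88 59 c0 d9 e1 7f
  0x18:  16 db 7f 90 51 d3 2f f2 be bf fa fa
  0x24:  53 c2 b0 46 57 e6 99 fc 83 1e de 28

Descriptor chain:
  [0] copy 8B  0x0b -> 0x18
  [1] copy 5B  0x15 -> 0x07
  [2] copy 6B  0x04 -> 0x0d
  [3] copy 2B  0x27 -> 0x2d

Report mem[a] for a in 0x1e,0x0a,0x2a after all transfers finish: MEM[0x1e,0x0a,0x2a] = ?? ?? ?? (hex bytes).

  after D0: wrote 8B at 0x18 = 0e68684ddad43e88
  after D1: wrote 5B at 0x07 = d9e17f0e68
  after D2: wrote 6B at 0x0d = a12944d9e17f
  after D3: wrote 2B at 0x2d = 4657
query mem[0x1e]=0x3e, mem[0x0a]=0x0e, mem[0x2a]=0x99

MEM[0x1e,0x0a,0x2a] = 3e 0e 99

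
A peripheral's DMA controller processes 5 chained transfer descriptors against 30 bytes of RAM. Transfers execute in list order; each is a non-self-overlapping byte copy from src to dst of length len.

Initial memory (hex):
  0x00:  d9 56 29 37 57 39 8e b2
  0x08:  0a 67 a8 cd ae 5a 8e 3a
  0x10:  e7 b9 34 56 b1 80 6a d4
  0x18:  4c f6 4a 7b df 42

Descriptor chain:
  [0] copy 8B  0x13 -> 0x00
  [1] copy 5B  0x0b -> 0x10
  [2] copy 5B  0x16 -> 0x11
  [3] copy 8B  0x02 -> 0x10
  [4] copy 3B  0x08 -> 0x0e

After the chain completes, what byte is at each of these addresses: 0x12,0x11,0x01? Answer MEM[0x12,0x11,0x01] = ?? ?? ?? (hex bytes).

MEM[0x12,0x11,0x01] = d4 6a b1

  after D0: wrote 8B at 0x00 = 56b1806ad44cf64a
  after D1: wrote 5B at 0x10 = cdae5a8e3a
  after D2: wrote 5B at 0x11 = 6ad44cf64a
  after D3: wrote 8B at 0x10 = 806ad44cf64a0a67
  after D4: wrote 3B at 0x0e = 0a67a8
query mem[0x12]=0xd4, mem[0x11]=0x6a, mem[0x01]=0xb1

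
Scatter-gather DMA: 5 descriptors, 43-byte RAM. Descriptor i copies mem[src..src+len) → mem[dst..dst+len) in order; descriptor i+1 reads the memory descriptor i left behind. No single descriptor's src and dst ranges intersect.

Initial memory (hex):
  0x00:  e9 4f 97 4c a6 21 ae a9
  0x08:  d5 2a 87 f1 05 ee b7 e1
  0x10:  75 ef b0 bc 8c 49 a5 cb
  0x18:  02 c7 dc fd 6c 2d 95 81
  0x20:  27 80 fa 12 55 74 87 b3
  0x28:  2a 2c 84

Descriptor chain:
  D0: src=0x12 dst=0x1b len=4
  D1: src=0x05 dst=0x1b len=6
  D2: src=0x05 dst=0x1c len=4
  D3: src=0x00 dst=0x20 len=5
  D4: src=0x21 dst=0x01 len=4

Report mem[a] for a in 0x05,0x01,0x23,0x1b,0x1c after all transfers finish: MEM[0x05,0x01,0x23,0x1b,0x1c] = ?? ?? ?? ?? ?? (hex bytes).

MEM[0x05,0x01,0x23,0x1b,0x1c] = 21 4f 4c 21 21

[0] 0x12->0x1b len=4 : b0 bc 8c 49
[1] 0x05->0x1b len=6 : 21 ae a9 d5 2a 87
[2] 0x05->0x1c len=4 : 21 ae a9 d5
[3] 0x00->0x20 len=5 : e9 4f 97 4c a6
[4] 0x21->0x01 len=4 : 4f 97 4c a6
query mem[0x05]=0x21, mem[0x01]=0x4f, mem[0x23]=0x4c, mem[0x1b]=0x21, mem[0x1c]=0x21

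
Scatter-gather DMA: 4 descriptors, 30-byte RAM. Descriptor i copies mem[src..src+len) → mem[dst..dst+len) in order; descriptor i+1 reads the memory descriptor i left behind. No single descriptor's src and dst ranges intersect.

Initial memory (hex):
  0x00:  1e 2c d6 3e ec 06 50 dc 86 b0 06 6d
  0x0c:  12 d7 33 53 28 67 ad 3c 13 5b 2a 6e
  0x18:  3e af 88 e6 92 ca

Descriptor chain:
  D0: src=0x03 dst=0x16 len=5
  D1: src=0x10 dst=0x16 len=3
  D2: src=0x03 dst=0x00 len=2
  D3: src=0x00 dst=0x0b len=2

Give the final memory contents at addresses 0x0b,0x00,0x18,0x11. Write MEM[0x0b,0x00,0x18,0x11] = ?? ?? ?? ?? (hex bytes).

[0] 0x03->0x16 len=5 : 3e ec 06 50 dc
[1] 0x10->0x16 len=3 : 28 67 ad
[2] 0x03->0x00 len=2 : 3e ec
[3] 0x00->0x0b len=2 : 3e ec
query mem[0x0b]=0x3e, mem[0x00]=0x3e, mem[0x18]=0xad, mem[0x11]=0x67

MEM[0x0b,0x00,0x18,0x11] = 3e 3e ad 67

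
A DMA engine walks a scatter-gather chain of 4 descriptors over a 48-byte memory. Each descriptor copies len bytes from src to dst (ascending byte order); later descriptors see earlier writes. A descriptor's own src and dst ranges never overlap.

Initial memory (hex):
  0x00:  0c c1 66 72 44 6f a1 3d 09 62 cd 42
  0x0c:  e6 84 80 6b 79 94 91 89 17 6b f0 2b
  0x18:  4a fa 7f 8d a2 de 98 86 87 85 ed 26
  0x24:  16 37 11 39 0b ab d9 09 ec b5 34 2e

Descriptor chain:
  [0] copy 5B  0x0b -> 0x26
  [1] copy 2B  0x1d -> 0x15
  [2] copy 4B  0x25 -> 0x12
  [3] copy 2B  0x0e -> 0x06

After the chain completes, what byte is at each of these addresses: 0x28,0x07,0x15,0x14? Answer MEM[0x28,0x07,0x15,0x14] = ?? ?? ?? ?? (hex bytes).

MEM[0x28,0x07,0x15,0x14] = 84 6b 84 e6

#0 dst[0x26+5] := {0x42,0xe6,0x84,0x80,0x6b}
#1 dst[0x15+2] := {0xde,0x98}
#2 dst[0x12+4] := {0x37,0x42,0xe6,0x84}
#3 dst[0x06+2] := {0x80,0x6b}
query mem[0x28]=0x84, mem[0x07]=0x6b, mem[0x15]=0x84, mem[0x14]=0xe6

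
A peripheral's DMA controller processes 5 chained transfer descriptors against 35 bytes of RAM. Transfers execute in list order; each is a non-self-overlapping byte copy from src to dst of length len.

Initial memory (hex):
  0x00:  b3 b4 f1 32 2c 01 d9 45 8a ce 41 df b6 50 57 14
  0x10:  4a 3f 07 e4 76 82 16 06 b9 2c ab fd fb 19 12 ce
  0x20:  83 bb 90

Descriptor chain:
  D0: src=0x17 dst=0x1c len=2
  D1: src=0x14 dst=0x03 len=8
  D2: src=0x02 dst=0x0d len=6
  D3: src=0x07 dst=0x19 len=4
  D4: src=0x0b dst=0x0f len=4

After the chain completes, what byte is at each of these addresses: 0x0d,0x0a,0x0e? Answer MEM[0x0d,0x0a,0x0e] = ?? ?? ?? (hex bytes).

MEM[0x0d,0x0a,0x0e] = f1 fd 76

D0: mem[0x1c..0x1d] <- [06 b9]
D1: mem[0x03..0x0a] <- [76 82 16 06 b9 2c ab fd]
D2: mem[0x0d..0x12] <- [f1 76 82 16 06 b9]
D3: mem[0x19..0x1c] <- [b9 2c ab fd]
D4: mem[0x0f..0x12] <- [df b6 f1 76]
query mem[0x0d]=0xf1, mem[0x0a]=0xfd, mem[0x0e]=0x76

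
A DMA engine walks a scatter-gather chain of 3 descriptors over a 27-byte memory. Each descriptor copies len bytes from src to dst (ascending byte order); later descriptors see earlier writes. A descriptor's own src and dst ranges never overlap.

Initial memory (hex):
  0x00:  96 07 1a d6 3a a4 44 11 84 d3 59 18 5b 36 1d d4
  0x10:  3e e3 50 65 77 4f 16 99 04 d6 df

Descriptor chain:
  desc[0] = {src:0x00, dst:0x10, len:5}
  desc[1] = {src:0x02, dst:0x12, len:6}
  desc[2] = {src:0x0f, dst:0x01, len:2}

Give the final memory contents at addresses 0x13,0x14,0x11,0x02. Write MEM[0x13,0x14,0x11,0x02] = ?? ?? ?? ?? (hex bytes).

MEM[0x13,0x14,0x11,0x02] = d6 3a 07 96

#0 dst[0x10+5] := {0x96,0x07,0x1a,0xd6,0x3a}
#1 dst[0x12+6] := {0x1a,0xd6,0x3a,0xa4,0x44,0x11}
#2 dst[0x01+2] := {0xd4,0x96}
query mem[0x13]=0xd6, mem[0x14]=0x3a, mem[0x11]=0x07, mem[0x02]=0x96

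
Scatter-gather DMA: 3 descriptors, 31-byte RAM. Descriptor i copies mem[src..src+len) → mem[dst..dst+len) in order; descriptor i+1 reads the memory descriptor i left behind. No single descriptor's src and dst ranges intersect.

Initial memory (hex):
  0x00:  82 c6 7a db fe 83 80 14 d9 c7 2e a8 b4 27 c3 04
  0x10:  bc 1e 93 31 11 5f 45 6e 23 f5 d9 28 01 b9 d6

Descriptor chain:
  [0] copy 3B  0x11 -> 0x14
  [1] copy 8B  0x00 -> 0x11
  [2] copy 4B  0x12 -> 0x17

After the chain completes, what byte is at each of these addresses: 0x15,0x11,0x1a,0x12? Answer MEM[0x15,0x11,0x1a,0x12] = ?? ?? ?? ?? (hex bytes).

MEM[0x15,0x11,0x1a,0x12] = fe 82 fe c6

#0 dst[0x14+3] := {0x1e,0x93,0x31}
#1 dst[0x11+8] := {0x82,0xc6,0x7a,0xdb,0xfe,0x83,0x80,0x14}
#2 dst[0x17+4] := {0xc6,0x7a,0xdb,0xfe}
query mem[0x15]=0xfe, mem[0x11]=0x82, mem[0x1a]=0xfe, mem[0x12]=0xc6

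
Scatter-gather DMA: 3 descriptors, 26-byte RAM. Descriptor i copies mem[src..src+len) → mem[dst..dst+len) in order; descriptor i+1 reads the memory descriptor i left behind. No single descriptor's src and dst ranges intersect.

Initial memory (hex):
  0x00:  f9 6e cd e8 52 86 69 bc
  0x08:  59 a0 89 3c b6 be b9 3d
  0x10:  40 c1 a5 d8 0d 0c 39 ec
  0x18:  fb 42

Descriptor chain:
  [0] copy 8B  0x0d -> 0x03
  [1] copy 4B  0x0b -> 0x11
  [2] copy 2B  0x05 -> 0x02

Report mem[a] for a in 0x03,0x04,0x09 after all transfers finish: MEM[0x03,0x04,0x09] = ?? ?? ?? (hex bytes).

#0 dst[0x03+8] := {0xbe,0xb9,0x3d,0x40,0xc1,0xa5,0xd8,0x0d}
#1 dst[0x11+4] := {0x3c,0xb6,0xbe,0xb9}
#2 dst[0x02+2] := {0x3d,0x40}
query mem[0x03]=0x40, mem[0x04]=0xb9, mem[0x09]=0xd8

MEM[0x03,0x04,0x09] = 40 b9 d8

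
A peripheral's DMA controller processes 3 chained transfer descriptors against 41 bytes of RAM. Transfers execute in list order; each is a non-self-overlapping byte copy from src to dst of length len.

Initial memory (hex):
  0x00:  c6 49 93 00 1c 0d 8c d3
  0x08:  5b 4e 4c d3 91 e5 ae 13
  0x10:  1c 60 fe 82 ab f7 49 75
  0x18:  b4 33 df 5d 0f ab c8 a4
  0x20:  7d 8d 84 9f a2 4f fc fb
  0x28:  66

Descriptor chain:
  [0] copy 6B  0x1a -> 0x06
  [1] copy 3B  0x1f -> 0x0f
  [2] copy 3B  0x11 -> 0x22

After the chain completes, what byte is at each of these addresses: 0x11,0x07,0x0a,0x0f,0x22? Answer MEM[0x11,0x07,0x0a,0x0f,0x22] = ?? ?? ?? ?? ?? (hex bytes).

MEM[0x11,0x07,0x0a,0x0f,0x22] = 8d 5d c8 a4 8d

  after D0: wrote 6B at 0x06 = df5d0fabc8a4
  after D1: wrote 3B at 0x0f = a47d8d
  after D2: wrote 3B at 0x22 = 8dfe82
query mem[0x11]=0x8d, mem[0x07]=0x5d, mem[0x0a]=0xc8, mem[0x0f]=0xa4, mem[0x22]=0x8d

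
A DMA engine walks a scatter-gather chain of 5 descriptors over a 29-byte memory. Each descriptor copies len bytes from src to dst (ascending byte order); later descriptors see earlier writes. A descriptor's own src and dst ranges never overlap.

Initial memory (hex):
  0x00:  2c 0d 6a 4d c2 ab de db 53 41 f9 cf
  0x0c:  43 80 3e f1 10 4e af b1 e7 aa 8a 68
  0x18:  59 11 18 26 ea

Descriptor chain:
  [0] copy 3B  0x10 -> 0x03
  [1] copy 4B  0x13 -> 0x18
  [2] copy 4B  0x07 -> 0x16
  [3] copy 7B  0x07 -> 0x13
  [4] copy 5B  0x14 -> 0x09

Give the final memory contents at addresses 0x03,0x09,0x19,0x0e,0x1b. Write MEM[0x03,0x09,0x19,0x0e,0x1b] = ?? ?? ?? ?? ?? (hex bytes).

MEM[0x03,0x09,0x19,0x0e,0x1b] = 10 53 80 3e 8a

#0 dst[0x03+3] := {0x10,0x4e,0xaf}
#1 dst[0x18+4] := {0xb1,0xe7,0xaa,0x8a}
#2 dst[0x16+4] := {0xdb,0x53,0x41,0xf9}
#3 dst[0x13+7] := {0xdb,0x53,0x41,0xf9,0xcf,0x43,0x80}
#4 dst[0x09+5] := {0x53,0x41,0xf9,0xcf,0x43}
query mem[0x03]=0x10, mem[0x09]=0x53, mem[0x19]=0x80, mem[0x0e]=0x3e, mem[0x1b]=0x8a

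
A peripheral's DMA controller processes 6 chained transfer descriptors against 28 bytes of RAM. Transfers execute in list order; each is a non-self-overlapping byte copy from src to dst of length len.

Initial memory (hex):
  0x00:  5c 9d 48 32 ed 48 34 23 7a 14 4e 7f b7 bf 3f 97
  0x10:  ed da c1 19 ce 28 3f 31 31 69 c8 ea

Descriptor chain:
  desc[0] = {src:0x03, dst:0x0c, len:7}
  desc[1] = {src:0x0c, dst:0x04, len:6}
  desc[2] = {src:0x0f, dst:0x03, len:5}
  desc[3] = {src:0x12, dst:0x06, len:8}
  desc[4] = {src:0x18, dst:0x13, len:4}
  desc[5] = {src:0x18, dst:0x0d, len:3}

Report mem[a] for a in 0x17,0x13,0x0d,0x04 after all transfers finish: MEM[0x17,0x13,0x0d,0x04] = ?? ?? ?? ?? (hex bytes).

MEM[0x17,0x13,0x0d,0x04] = 31 31 31 23

[0] 0x03->0x0c len=7 : 32 ed 48 34 23 7a 14
[1] 0x0c->0x04 len=6 : 32 ed 48 34 23 7a
[2] 0x0f->0x03 len=5 : 34 23 7a 14 19
[3] 0x12->0x06 len=8 : 14 19 ce 28 3f 31 31 69
[4] 0x18->0x13 len=4 : 31 69 c8 ea
[5] 0x18->0x0d len=3 : 31 69 c8
query mem[0x17]=0x31, mem[0x13]=0x31, mem[0x0d]=0x31, mem[0x04]=0x23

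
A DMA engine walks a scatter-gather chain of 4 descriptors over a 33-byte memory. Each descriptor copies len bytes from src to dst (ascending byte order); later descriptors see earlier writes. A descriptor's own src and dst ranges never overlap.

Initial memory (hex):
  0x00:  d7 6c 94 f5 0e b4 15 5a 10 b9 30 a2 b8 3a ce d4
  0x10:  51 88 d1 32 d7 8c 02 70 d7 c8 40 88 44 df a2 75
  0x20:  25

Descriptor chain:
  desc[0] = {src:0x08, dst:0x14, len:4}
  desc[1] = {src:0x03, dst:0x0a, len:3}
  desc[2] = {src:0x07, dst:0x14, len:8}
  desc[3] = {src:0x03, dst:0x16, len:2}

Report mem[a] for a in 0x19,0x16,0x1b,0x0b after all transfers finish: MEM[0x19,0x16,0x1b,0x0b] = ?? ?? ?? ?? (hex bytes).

#0 dst[0x14+4] := {0x10,0xb9,0x30,0xa2}
#1 dst[0x0a+3] := {0xf5,0x0e,0xb4}
#2 dst[0x14+8] := {0x5a,0x10,0xb9,0xf5,0x0e,0xb4,0x3a,0xce}
#3 dst[0x16+2] := {0xf5,0x0e}
query mem[0x19]=0xb4, mem[0x16]=0xf5, mem[0x1b]=0xce, mem[0x0b]=0x0e

MEM[0x19,0x16,0x1b,0x0b] = b4 f5 ce 0e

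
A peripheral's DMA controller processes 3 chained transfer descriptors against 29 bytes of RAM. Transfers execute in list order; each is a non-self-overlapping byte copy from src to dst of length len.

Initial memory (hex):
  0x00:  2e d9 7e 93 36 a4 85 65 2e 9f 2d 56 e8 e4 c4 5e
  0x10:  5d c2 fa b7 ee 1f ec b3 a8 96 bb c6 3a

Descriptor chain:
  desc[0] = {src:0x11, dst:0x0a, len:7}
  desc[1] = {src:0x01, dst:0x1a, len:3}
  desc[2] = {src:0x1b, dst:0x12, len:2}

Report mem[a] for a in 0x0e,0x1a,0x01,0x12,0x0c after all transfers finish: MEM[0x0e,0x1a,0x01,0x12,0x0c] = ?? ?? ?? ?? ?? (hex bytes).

#0 dst[0x0a+7] := {0xc2,0xfa,0xb7,0xee,0x1f,0xec,0xb3}
#1 dst[0x1a+3] := {0xd9,0x7e,0x93}
#2 dst[0x12+2] := {0x7e,0x93}
query mem[0x0e]=0x1f, mem[0x1a]=0xd9, mem[0x01]=0xd9, mem[0x12]=0x7e, mem[0x0c]=0xb7

MEM[0x0e,0x1a,0x01,0x12,0x0c] = 1f d9 d9 7e b7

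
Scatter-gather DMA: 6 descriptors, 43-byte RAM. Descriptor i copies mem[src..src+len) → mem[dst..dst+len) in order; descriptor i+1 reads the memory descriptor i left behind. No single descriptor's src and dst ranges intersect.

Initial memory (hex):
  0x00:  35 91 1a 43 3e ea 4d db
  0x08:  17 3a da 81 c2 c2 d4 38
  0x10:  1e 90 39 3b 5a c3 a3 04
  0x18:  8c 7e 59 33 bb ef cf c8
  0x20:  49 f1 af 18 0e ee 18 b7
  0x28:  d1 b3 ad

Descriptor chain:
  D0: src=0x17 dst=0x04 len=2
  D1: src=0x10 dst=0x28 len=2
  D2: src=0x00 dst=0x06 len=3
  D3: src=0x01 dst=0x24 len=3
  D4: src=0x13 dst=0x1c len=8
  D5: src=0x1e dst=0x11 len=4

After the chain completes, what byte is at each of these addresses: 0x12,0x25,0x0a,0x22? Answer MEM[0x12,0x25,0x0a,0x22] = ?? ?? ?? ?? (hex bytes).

MEM[0x12,0x25,0x0a,0x22] = a3 1a da 7e

D0: mem[0x04..0x05] <- [04 8c]
D1: mem[0x28..0x29] <- [1e 90]
D2: mem[0x06..0x08] <- [35 91 1a]
D3: mem[0x24..0x26] <- [91 1a 43]
D4: mem[0x1c..0x23] <- [3b 5a c3 a3 04 8c 7e 59]
D5: mem[0x11..0x14] <- [c3 a3 04 8c]
query mem[0x12]=0xa3, mem[0x25]=0x1a, mem[0x0a]=0xda, mem[0x22]=0x7e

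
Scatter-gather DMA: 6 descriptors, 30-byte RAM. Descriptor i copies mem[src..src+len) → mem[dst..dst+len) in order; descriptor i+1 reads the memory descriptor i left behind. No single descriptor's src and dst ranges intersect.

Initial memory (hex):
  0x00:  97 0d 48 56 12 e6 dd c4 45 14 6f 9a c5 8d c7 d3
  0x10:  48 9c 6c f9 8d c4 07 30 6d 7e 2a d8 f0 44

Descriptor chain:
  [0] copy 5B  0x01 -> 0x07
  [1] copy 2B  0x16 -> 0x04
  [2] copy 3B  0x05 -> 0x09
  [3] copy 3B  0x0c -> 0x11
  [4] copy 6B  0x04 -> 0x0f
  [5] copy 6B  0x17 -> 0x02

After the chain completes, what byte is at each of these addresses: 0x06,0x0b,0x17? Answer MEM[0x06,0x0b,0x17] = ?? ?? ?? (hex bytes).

MEM[0x06,0x0b,0x17] = d8 0d 30

D0: mem[0x07..0x0b] <- [0d 48 56 12 e6]
D1: mem[0x04..0x05] <- [07 30]
D2: mem[0x09..0x0b] <- [30 dd 0d]
D3: mem[0x11..0x13] <- [c5 8d c7]
D4: mem[0x0f..0x14] <- [07 30 dd 0d 48 30]
D5: mem[0x02..0x07] <- [30 6d 7e 2a d8 f0]
query mem[0x06]=0xd8, mem[0x0b]=0x0d, mem[0x17]=0x30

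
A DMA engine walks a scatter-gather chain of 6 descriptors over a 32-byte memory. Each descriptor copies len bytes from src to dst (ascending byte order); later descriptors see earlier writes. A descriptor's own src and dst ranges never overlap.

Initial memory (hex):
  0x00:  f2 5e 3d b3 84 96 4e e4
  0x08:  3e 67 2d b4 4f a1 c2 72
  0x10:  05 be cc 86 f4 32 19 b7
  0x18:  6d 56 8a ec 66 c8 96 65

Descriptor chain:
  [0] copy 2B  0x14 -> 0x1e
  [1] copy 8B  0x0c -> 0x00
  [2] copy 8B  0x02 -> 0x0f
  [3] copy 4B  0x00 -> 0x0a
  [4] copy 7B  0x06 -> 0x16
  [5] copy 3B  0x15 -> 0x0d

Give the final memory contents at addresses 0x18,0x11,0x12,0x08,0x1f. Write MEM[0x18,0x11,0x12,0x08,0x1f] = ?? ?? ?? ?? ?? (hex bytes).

  after D0: wrote 2B at 0x1e = f432
  after D1: wrote 8B at 0x00 = 4fa1c27205becc86
  after D2: wrote 8B at 0x0f = c27205becc863e67
  after D3: wrote 4B at 0x0a = 4fa1c272
  after D4: wrote 7B at 0x16 = cc863e674fa1c2
  after D5: wrote 3B at 0x0d = 3ecc86
query mem[0x18]=0x3e, mem[0x11]=0x05, mem[0x12]=0xbe, mem[0x08]=0x3e, mem[0x1f]=0x32

MEM[0x18,0x11,0x12,0x08,0x1f] = 3e 05 be 3e 32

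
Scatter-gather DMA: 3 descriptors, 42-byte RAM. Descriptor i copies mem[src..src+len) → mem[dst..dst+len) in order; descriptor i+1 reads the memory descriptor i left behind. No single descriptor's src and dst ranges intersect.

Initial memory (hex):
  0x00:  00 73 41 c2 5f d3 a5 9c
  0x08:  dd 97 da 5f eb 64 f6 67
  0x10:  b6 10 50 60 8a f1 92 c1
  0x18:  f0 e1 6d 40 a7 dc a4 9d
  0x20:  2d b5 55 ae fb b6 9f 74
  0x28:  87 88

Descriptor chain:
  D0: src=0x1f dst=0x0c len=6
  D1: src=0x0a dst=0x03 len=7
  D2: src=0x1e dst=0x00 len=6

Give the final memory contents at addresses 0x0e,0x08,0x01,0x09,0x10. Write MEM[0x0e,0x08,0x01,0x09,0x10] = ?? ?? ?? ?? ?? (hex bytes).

MEM[0x0e,0x08,0x01,0x09,0x10] = b5 55 9d ae ae

  after D0: wrote 6B at 0x0c = 9d2db555aefb
  after D1: wrote 7B at 0x03 = da5f9d2db555ae
  after D2: wrote 6B at 0x00 = a49d2db555ae
query mem[0x0e]=0xb5, mem[0x08]=0x55, mem[0x01]=0x9d, mem[0x09]=0xae, mem[0x10]=0xae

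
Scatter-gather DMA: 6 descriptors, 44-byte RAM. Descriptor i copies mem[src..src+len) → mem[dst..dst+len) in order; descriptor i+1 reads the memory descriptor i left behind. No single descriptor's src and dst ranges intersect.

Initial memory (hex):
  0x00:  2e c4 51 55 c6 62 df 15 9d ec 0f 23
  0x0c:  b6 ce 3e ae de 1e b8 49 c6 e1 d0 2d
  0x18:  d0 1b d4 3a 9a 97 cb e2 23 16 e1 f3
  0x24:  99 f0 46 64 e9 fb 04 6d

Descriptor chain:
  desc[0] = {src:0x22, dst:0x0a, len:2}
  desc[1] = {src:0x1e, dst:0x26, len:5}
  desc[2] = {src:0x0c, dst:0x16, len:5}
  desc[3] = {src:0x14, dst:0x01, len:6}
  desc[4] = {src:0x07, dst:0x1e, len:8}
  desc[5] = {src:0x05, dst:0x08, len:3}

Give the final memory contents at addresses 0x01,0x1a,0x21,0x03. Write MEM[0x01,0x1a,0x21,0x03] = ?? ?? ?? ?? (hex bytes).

MEM[0x01,0x1a,0x21,0x03] = c6 de e1 b6

  after D0: wrote 2B at 0x0a = e1f3
  after D1: wrote 5B at 0x26 = cbe22316e1
  after D2: wrote 5B at 0x16 = b6ce3eaede
  after D3: wrote 6B at 0x01 = c6e1b6ce3eae
  after D4: wrote 8B at 0x1e = 159dece1f3b6ce3e
  after D5: wrote 3B at 0x08 = 3eae15
query mem[0x01]=0xc6, mem[0x1a]=0xde, mem[0x21]=0xe1, mem[0x03]=0xb6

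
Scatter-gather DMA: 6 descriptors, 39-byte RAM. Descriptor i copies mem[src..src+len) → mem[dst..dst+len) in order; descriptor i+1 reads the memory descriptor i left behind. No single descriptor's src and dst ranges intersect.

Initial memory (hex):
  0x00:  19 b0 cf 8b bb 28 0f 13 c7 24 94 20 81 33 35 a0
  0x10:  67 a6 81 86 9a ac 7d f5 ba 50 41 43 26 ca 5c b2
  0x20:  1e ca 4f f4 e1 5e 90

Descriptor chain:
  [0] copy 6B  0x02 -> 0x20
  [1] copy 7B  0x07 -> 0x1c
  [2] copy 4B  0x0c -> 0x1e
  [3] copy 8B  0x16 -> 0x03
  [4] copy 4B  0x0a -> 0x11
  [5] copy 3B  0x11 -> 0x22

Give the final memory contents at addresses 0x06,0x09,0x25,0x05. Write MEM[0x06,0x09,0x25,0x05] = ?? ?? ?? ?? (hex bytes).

#0 dst[0x20+6] := {0xcf,0x8b,0xbb,0x28,0x0f,0x13}
#1 dst[0x1c+7] := {0x13,0xc7,0x24,0x94,0x20,0x81,0x33}
#2 dst[0x1e+4] := {0x81,0x33,0x35,0xa0}
#3 dst[0x03+8] := {0x7d,0xf5,0xba,0x50,0x41,0x43,0x13,0xc7}
#4 dst[0x11+4] := {0xc7,0x20,0x81,0x33}
#5 dst[0x22+3] := {0xc7,0x20,0x81}
query mem[0x06]=0x50, mem[0x09]=0x13, mem[0x25]=0x13, mem[0x05]=0xba

MEM[0x06,0x09,0x25,0x05] = 50 13 13 ba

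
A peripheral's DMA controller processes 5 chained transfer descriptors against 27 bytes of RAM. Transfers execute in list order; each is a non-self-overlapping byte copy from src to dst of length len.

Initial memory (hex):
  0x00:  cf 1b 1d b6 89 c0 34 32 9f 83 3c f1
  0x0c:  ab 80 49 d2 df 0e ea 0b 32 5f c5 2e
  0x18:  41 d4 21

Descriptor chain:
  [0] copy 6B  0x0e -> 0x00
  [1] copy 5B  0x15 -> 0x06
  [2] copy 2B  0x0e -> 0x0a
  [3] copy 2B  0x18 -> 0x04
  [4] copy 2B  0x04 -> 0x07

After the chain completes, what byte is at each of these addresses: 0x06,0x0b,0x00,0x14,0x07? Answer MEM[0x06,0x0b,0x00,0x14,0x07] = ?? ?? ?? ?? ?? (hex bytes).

MEM[0x06,0x0b,0x00,0x14,0x07] = 5f d2 49 32 41

  after D0: wrote 6B at 0x00 = 49d2df0eea0b
  after D1: wrote 5B at 0x06 = 5fc52e41d4
  after D2: wrote 2B at 0x0a = 49d2
  after D3: wrote 2B at 0x04 = 41d4
  after D4: wrote 2B at 0x07 = 41d4
query mem[0x06]=0x5f, mem[0x0b]=0xd2, mem[0x00]=0x49, mem[0x14]=0x32, mem[0x07]=0x41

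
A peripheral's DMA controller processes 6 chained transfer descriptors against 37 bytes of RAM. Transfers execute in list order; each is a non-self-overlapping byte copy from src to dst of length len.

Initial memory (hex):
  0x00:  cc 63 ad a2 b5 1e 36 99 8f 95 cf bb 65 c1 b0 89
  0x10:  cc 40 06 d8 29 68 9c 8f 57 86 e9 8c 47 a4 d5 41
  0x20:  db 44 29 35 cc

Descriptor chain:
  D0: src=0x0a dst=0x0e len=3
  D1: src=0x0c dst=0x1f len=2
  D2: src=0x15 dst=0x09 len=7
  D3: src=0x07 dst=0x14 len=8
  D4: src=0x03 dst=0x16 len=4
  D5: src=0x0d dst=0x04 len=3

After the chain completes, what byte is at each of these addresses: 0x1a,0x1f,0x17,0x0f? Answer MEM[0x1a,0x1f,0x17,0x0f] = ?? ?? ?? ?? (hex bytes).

#0 dst[0x0e+3] := {0xcf,0xbb,0x65}
#1 dst[0x1f+2] := {0x65,0xc1}
#2 dst[0x09+7] := {0x68,0x9c,0x8f,0x57,0x86,0xe9,0x8c}
#3 dst[0x14+8] := {0x99,0x8f,0x68,0x9c,0x8f,0x57,0x86,0xe9}
#4 dst[0x16+4] := {0xa2,0xb5,0x1e,0x36}
#5 dst[0x04+3] := {0x86,0xe9,0x8c}
query mem[0x1a]=0x86, mem[0x1f]=0x65, mem[0x17]=0xb5, mem[0x0f]=0x8c

MEM[0x1a,0x1f,0x17,0x0f] = 86 65 b5 8c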